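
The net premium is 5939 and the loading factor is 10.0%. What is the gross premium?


Gross = net * (1 + loading)
= 5939 * (1 + 0.1)
= 5939 * 1.1
= 6532.9


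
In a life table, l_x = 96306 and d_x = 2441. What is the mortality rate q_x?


q_x = d_x / l_x
= 2441 / 96306
= 0.0253


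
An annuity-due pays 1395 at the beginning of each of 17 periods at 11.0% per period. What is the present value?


PV_due = PMT * (1-(1+i)^(-n))/i * (1+i)
PV_immediate = 10530.5682
PV_due = 10530.5682 * 1.11
= 11688.9307


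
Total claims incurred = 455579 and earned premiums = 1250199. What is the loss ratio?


Loss ratio = claims / premiums
= 455579 / 1250199
= 0.3644


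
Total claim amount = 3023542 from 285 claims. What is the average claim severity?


severity = total / number
= 3023542 / 285
= 10608.9193


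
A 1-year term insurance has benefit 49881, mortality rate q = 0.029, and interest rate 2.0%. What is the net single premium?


NSP = benefit * q * v
v = 1/(1+i) = 0.980392
NSP = 49881 * 0.029 * 0.980392
= 1418.1853


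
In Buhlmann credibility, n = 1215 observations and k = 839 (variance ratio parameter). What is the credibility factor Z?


Z = n / (n + k)
= 1215 / (1215 + 839)
= 1215 / 2054
= 0.5915


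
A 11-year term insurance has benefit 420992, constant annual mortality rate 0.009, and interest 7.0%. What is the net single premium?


NSP = benefit * sum_{k=0}^{n-1} k_p_x * q * v^(k+1)
With constant q=0.009, v=0.934579
Sum = 0.064923
NSP = 420992 * 0.064923
= 27332.1267


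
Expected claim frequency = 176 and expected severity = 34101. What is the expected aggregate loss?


E[S] = E[N] * E[X]
= 176 * 34101
= 6.0018e+06


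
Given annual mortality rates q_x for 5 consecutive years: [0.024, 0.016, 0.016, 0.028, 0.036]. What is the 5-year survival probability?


p_k = 1 - q_k for each year
Survival = product of (1 - q_k)
= 0.976 * 0.984 * 0.984 * 0.972 * 0.964
= 0.8855


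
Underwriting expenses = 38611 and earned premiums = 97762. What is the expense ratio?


Expense ratio = expenses / premiums
= 38611 / 97762
= 0.3949


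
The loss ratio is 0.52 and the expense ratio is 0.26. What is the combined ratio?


Combined ratio = loss ratio + expense ratio
= 0.52 + 0.26
= 0.78


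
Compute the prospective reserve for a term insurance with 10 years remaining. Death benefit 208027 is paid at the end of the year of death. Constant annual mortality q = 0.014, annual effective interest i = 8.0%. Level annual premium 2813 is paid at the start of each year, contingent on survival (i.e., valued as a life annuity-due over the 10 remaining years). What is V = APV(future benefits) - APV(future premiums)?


v = 1/(1+i) = 0.925926
APV(future benefits) per unit = sum_{k=0}^{9} k_p_x * q * v^(k+1) = 0.089022
APV(future benefits) = 208027 * 0.089022 = 18518.9157
Life annuity-due factor ä_{x:10} = sum_{k=0}^{9} k_p_x * v^k = 6.867388
APV(future premiums) = 2813 * 6.867388 = 19317.9617
V = 18518.9157 - 19317.9617
= -799.046


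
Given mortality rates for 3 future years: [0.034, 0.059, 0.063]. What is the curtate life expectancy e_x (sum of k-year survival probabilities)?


e_x = sum_{k=1}^{n} k_p_x
k_p_x values:
  1_p_x = 0.966
  2_p_x = 0.909006
  3_p_x = 0.851739
e_x = 2.7267


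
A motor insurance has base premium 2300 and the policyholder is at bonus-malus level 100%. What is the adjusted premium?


adjusted = base * BM_level / 100
= 2300 * 100 / 100
= 2300 * 1.0
= 2300.0


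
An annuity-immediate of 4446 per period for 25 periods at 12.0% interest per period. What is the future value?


FV = PMT * ((1+i)^n - 1) / i
= 4446 * ((1.12)^25 - 1) / 0.12
= 4446 * (17.000064 - 1) / 0.12
= 592802.3863


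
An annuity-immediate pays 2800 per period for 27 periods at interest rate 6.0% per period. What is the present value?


PV = PMT * (1 - (1+i)^(-n)) / i
= 2800 * (1 - (1+0.06)^(-27)) / 0.06
= 2800 * (1 - 0.207368) / 0.06
= 2800 * 13.210534
= 36989.4956


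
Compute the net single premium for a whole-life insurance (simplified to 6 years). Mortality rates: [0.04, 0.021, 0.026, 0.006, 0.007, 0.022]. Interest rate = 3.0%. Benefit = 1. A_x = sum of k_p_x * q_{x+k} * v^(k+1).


v = 0.970874
Year 0: k_p_x=1.0, q=0.04, term=0.038835
Year 1: k_p_x=0.96, q=0.021, term=0.019003
Year 2: k_p_x=0.93984, q=0.026, term=0.022362
Year 3: k_p_x=0.915404, q=0.006, term=0.00488
Year 4: k_p_x=0.909912, q=0.007, term=0.005494
Year 5: k_p_x=0.903542, q=0.022, term=0.016647
A_x = 0.1072


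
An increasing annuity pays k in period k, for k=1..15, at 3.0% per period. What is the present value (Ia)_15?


(Ia)_n = sum_{k=1}^{n} k * v^k, v = 1/(1+i)
v = 0.970874
Sum computed term by term:
(Ia)_15 = 88.9381


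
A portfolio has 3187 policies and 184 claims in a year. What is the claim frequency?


frequency = claims / policies
= 184 / 3187
= 0.0577


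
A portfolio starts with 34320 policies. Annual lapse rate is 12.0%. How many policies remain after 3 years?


remaining = initial * (1 - lapse)^years
= 34320 * (1 - 0.12)^3
= 34320 * 0.681472
= 23388.119


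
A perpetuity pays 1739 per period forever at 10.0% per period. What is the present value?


PV = PMT / i
= 1739 / 0.1
= 17390.0


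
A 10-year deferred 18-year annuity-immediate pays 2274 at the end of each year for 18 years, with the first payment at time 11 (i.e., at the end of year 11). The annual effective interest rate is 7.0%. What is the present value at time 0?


PV at time 10 of the 18-year annuity-immediate:
a_n = 2274 * (1-(1+0.07)^(-18))/0.07 = 22874.3636
Discount back 10 years to time 0:
PV = 22874.3636 * (1+0.07)^(-10)
= 22874.3636 * 0.508349
= 11628.1666


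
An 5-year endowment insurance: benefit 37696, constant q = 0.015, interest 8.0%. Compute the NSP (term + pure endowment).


Term component = 2196.0025
Pure endowment = 5_p_x * v^5 * benefit = 0.927217 * 0.680583 * 37696 = 23787.9843
NSP = 25983.9868


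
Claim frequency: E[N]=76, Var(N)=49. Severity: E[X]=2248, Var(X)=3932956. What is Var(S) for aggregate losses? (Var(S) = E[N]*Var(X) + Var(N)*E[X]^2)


Var(S) = E[N]*Var(X) + Var(N)*E[X]^2
= 76*3932956 + 49*2248^2
= 298904656 + 247621696
= 5.4653e+08


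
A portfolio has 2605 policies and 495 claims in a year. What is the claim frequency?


frequency = claims / policies
= 495 / 2605
= 0.19


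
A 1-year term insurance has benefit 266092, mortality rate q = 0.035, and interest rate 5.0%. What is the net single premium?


NSP = benefit * q * v
v = 1/(1+i) = 0.952381
NSP = 266092 * 0.035 * 0.952381
= 8869.7333


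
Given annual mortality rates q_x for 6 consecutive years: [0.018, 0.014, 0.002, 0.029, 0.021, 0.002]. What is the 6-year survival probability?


p_k = 1 - q_k for each year
Survival = product of (1 - q_k)
= 0.982 * 0.986 * 0.998 * 0.971 * 0.979 * 0.998
= 0.9168


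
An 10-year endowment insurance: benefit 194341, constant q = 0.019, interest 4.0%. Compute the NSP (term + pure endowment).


Term component = 27684.6087
Pure endowment = 10_p_x * v^10 * benefit = 0.825449 * 0.675564 * 194341 = 108373.0045
NSP = 136057.6132


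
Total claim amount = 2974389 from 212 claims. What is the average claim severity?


severity = total / number
= 2974389 / 212
= 14030.1368


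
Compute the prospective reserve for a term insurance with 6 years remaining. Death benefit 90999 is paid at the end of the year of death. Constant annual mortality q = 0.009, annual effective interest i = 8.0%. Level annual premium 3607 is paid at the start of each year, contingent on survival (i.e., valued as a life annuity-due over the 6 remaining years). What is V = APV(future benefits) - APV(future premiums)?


v = 1/(1+i) = 0.925926
APV(future benefits) per unit = sum_{k=0}^{5} k_p_x * q * v^(k+1) = 0.040763
APV(future benefits) = 90999 * 0.040763 = 3709.4127
Life annuity-due factor ä_{x:6} = sum_{k=0}^{5} k_p_x * v^k = 4.891587
APV(future premiums) = 3607 * 4.891587 = 17643.9543
V = 3709.4127 - 17643.9543
= -13934.5416


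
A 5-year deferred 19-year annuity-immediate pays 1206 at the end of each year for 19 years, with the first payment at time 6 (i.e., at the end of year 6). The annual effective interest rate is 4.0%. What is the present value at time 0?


PV at time 5 of the 19-year annuity-immediate:
a_n = 1206 * (1-(1+0.04)^(-19))/0.04 = 15839.5309
Discount back 5 years to time 0:
PV = 15839.5309 * (1+0.04)^(-5)
= 15839.5309 * 0.821927
= 13018.9398


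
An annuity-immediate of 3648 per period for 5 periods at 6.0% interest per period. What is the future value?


FV = PMT * ((1+i)^n - 1) / i
= 3648 * ((1.06)^5 - 1) / 0.06
= 3648 * (1.338226 - 1) / 0.06
= 20564.1151


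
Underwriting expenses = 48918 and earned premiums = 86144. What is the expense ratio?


Expense ratio = expenses / premiums
= 48918 / 86144
= 0.5679


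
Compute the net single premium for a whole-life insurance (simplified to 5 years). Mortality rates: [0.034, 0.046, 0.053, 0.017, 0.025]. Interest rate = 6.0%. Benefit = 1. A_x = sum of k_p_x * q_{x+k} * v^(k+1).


v = 0.943396
Year 0: k_p_x=1.0, q=0.034, term=0.032075
Year 1: k_p_x=0.966, q=0.046, term=0.039548
Year 2: k_p_x=0.921564, q=0.053, term=0.041009
Year 3: k_p_x=0.872721, q=0.017, term=0.011752
Year 4: k_p_x=0.857885, q=0.025, term=0.016027
A_x = 0.1404


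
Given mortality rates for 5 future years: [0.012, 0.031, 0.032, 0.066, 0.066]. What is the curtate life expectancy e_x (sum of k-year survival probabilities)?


e_x = sum_{k=1}^{n} k_p_x
k_p_x values:
  1_p_x = 0.988
  2_p_x = 0.957372
  3_p_x = 0.926736
  4_p_x = 0.865572
  5_p_x = 0.808444
e_x = 4.5461


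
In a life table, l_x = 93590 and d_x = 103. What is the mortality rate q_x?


q_x = d_x / l_x
= 103 / 93590
= 0.0011


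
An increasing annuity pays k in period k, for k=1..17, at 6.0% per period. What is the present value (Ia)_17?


(Ia)_n = sum_{k=1}^{n} k * v^k, v = 1/(1+i)
v = 0.943396
Sum computed term by term:
(Ia)_17 = 79.8783


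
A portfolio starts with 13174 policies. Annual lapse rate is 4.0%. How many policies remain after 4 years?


remaining = initial * (1 - lapse)^years
= 13174 * (1 - 0.04)^4
= 13174 * 0.849347
= 11189.2916


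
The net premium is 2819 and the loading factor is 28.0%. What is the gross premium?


Gross = net * (1 + loading)
= 2819 * (1 + 0.28)
= 2819 * 1.28
= 3608.32


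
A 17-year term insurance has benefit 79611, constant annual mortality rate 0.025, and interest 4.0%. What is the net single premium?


NSP = benefit * sum_{k=0}^{n-1} k_p_x * q * v^(k+1)
With constant q=0.025, v=0.961538
Sum = 0.256223
NSP = 79611 * 0.256223
= 20398.1908


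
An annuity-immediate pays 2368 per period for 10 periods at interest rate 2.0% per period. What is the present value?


PV = PMT * (1 - (1+i)^(-n)) / i
= 2368 * (1 - (1+0.02)^(-10)) / 0.02
= 2368 * (1 - 0.820348) / 0.02
= 2368 * 8.982585
= 21270.7613


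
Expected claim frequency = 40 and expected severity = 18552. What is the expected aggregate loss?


E[S] = E[N] * E[X]
= 40 * 18552
= 742080


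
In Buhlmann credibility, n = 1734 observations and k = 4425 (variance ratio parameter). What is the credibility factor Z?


Z = n / (n + k)
= 1734 / (1734 + 4425)
= 1734 / 6159
= 0.2815


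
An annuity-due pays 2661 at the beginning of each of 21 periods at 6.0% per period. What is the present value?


PV_due = PMT * (1-(1+i)^(-n))/i * (1+i)
PV_immediate = 31304.2079
PV_due = 31304.2079 * 1.06
= 33182.4604


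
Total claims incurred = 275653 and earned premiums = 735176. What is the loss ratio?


Loss ratio = claims / premiums
= 275653 / 735176
= 0.3749


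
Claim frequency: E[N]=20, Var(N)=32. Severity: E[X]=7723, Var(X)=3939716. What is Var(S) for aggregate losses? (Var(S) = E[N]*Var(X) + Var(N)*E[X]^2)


Var(S) = E[N]*Var(X) + Var(N)*E[X]^2
= 20*3939716 + 32*7723^2
= 78794320 + 1908631328
= 1.9874e+09


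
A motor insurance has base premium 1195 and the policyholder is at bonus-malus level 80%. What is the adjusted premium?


adjusted = base * BM_level / 100
= 1195 * 80 / 100
= 1195 * 0.8
= 956.0


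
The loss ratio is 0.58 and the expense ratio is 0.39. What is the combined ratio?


Combined ratio = loss ratio + expense ratio
= 0.58 + 0.39
= 0.97


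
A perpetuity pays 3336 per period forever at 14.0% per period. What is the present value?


PV = PMT / i
= 3336 / 0.14
= 23828.5714


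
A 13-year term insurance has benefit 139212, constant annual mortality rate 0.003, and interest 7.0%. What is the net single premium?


NSP = benefit * sum_{k=0}^{n-1} k_p_x * q * v^(k+1)
With constant q=0.003, v=0.934579
Sum = 0.024696
NSP = 139212 * 0.024696
= 3437.9512


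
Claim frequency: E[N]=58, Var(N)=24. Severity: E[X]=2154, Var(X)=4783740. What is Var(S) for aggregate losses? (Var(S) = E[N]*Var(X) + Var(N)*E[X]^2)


Var(S) = E[N]*Var(X) + Var(N)*E[X]^2
= 58*4783740 + 24*2154^2
= 277456920 + 111353184
= 3.8881e+08


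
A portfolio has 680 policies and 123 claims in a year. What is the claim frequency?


frequency = claims / policies
= 123 / 680
= 0.1809


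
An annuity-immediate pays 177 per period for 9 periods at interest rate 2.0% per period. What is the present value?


PV = PMT * (1 - (1+i)^(-n)) / i
= 177 * (1 - (1+0.02)^(-9)) / 0.02
= 177 * (1 - 0.836755) / 0.02
= 177 * 8.162237
= 1444.7159


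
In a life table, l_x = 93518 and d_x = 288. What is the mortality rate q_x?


q_x = d_x / l_x
= 288 / 93518
= 0.0031


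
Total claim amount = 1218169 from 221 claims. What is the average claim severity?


severity = total / number
= 1218169 / 221
= 5512.0769


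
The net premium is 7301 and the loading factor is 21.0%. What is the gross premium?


Gross = net * (1 + loading)
= 7301 * (1 + 0.21)
= 7301 * 1.21
= 8834.21


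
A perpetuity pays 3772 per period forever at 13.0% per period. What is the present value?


PV = PMT / i
= 3772 / 0.13
= 29015.3846


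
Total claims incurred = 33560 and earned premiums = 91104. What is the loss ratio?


Loss ratio = claims / premiums
= 33560 / 91104
= 0.3684


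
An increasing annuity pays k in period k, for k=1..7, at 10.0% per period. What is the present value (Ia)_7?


(Ia)_n = sum_{k=1}^{n} k * v^k, v = 1/(1+i)
v = 0.909091
Sum computed term by term:
(Ia)_7 = 17.6315


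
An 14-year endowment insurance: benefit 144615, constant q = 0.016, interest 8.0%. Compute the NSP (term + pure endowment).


Term component = 17555.2203
Pure endowment = 14_p_x * v^14 * benefit = 0.797869 * 0.340461 * 144615 = 39283.6781
NSP = 56838.8984


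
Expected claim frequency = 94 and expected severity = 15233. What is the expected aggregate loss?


E[S] = E[N] * E[X]
= 94 * 15233
= 1.4319e+06


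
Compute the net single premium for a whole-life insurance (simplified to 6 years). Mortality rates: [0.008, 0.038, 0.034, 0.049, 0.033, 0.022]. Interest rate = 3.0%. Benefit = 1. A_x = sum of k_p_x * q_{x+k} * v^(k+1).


v = 0.970874
Year 0: k_p_x=1.0, q=0.008, term=0.007767
Year 1: k_p_x=0.992, q=0.038, term=0.035532
Year 2: k_p_x=0.954304, q=0.034, term=0.029693
Year 3: k_p_x=0.921858, q=0.049, term=0.040134
Year 4: k_p_x=0.876687, q=0.033, term=0.024956
Year 5: k_p_x=0.847756, q=0.022, term=0.01562
A_x = 0.1537


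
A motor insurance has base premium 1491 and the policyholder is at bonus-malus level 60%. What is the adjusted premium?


adjusted = base * BM_level / 100
= 1491 * 60 / 100
= 1491 * 0.6
= 894.6


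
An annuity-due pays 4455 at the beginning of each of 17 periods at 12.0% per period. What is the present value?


PV_due = PMT * (1-(1+i)^(-n))/i * (1+i)
PV_immediate = 31717.9538
PV_due = 31717.9538 * 1.12
= 35524.1083


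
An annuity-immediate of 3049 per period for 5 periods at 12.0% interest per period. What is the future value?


FV = PMT * ((1+i)^n - 1) / i
= 3049 * ((1.12)^5 - 1) / 0.12
= 3049 * (1.762342 - 1) / 0.12
= 19369.8316


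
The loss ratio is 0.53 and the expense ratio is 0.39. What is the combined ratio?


Combined ratio = loss ratio + expense ratio
= 0.53 + 0.39
= 0.92


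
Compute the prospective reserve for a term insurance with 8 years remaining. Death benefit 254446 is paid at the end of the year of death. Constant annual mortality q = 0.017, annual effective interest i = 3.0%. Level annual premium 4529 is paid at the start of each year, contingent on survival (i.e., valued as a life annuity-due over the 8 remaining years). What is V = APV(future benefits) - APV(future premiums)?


v = 1/(1+i) = 0.970874
APV(future benefits) per unit = sum_{k=0}^{7} k_p_x * q * v^(k+1) = 0.11277
APV(future benefits) = 254446 * 0.11277 = 28693.8087
Life annuity-due factor ä_{x:8} = sum_{k=0}^{7} k_p_x * v^k = 6.832519
APV(future premiums) = 4529 * 6.832519 = 30944.4804
V = 28693.8087 - 30944.4804
= -2250.6717


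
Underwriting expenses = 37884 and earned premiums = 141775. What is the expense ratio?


Expense ratio = expenses / premiums
= 37884 / 141775
= 0.2672


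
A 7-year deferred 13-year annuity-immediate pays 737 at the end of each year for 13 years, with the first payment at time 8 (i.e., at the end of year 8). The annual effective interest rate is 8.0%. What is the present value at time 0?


PV at time 7 of the 13-year annuity-immediate:
a_n = 737 * (1-(1+0.08)^(-13))/0.08 = 5825.0829
Discount back 7 years to time 0:
PV = 5825.0829 * (1+0.08)^(-7)
= 5825.0829 * 0.58349
= 3398.8799


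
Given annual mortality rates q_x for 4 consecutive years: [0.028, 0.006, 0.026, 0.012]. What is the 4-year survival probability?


p_k = 1 - q_k for each year
Survival = product of (1 - q_k)
= 0.972 * 0.994 * 0.974 * 0.988
= 0.9298


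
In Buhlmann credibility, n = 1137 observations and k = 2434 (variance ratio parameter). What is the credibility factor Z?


Z = n / (n + k)
= 1137 / (1137 + 2434)
= 1137 / 3571
= 0.3184


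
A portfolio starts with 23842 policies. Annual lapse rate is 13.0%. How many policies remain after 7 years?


remaining = initial * (1 - lapse)^years
= 23842 * (1 - 0.13)^7
= 23842 * 0.377255
= 8994.5088


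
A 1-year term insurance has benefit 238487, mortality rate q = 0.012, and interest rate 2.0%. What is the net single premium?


NSP = benefit * q * v
v = 1/(1+i) = 0.980392
NSP = 238487 * 0.012 * 0.980392
= 2805.7294


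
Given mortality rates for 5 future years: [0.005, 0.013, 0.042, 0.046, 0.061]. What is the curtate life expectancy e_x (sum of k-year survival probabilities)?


e_x = sum_{k=1}^{n} k_p_x
k_p_x values:
  1_p_x = 0.995
  2_p_x = 0.982065
  3_p_x = 0.940818
  4_p_x = 0.897541
  5_p_x = 0.842791
e_x = 4.6582


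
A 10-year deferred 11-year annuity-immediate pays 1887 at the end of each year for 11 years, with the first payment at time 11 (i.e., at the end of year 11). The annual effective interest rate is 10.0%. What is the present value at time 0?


PV at time 10 of the 11-year annuity-immediate:
a_n = 1887 * (1-(1+0.1)^(-11))/0.1 = 12256.1801
Discount back 10 years to time 0:
PV = 12256.1801 * (1+0.1)^(-10)
= 12256.1801 * 0.385543
= 4725.288


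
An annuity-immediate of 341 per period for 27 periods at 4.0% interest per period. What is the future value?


FV = PMT * ((1+i)^n - 1) / i
= 341 * ((1.04)^27 - 1) / 0.04
= 341 * (2.883369 - 1) / 0.04
= 16055.7171


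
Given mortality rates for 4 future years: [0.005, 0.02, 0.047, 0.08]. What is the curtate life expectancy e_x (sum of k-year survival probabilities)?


e_x = sum_{k=1}^{n} k_p_x
k_p_x values:
  1_p_x = 0.995
  2_p_x = 0.9751
  3_p_x = 0.92927
  4_p_x = 0.854929
e_x = 3.7543


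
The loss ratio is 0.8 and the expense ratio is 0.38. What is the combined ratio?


Combined ratio = loss ratio + expense ratio
= 0.8 + 0.38
= 1.18


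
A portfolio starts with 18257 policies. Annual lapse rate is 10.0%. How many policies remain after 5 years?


remaining = initial * (1 - lapse)^years
= 18257 * (1 - 0.1)^5
= 18257 * 0.59049
= 10780.5759


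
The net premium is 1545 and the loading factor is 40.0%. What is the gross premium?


Gross = net * (1 + loading)
= 1545 * (1 + 0.4)
= 1545 * 1.4
= 2163.0


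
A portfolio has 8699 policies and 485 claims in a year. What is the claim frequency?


frequency = claims / policies
= 485 / 8699
= 0.0558


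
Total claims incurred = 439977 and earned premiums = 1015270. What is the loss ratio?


Loss ratio = claims / premiums
= 439977 / 1015270
= 0.4334


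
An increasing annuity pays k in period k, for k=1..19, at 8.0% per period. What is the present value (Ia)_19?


(Ia)_n = sum_{k=1}^{n} k * v^k, v = 1/(1+i)
v = 0.925926
Sum computed term by term:
(Ia)_19 = 74.617


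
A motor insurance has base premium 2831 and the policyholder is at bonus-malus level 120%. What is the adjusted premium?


adjusted = base * BM_level / 100
= 2831 * 120 / 100
= 2831 * 1.2
= 3397.2


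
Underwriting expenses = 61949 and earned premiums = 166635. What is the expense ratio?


Expense ratio = expenses / premiums
= 61949 / 166635
= 0.3718


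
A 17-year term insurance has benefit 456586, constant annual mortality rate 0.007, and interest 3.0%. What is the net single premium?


NSP = benefit * sum_{k=0}^{n-1} k_p_x * q * v^(k+1)
With constant q=0.007, v=0.970874
Sum = 0.087611
NSP = 456586 * 0.087611
= 40001.9289


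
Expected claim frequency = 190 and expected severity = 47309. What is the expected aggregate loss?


E[S] = E[N] * E[X]
= 190 * 47309
= 8.9887e+06


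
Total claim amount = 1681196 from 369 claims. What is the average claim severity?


severity = total / number
= 1681196 / 369
= 4556.0867


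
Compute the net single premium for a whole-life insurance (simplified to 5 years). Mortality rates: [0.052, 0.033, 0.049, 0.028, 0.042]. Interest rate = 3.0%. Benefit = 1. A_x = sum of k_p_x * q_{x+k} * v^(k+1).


v = 0.970874
Year 0: k_p_x=1.0, q=0.052, term=0.050485
Year 1: k_p_x=0.948, q=0.033, term=0.029488
Year 2: k_p_x=0.916716, q=0.049, term=0.041107
Year 3: k_p_x=0.871797, q=0.028, term=0.021688
Year 4: k_p_x=0.847387, q=0.042, term=0.0307
A_x = 0.1735


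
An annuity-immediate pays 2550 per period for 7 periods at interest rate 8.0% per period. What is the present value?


PV = PMT * (1 - (1+i)^(-n)) / i
= 2550 * (1 - (1+0.08)^(-7)) / 0.08
= 2550 * (1 - 0.58349) / 0.08
= 2550 * 5.20637
= 13276.2437


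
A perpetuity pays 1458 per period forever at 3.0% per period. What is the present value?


PV = PMT / i
= 1458 / 0.03
= 48600.0


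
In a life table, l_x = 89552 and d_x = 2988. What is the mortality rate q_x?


q_x = d_x / l_x
= 2988 / 89552
= 0.0334


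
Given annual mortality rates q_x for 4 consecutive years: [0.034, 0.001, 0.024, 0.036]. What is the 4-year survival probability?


p_k = 1 - q_k for each year
Survival = product of (1 - q_k)
= 0.966 * 0.999 * 0.976 * 0.964
= 0.908


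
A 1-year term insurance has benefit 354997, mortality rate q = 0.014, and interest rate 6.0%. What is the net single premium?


NSP = benefit * q * v
v = 1/(1+i) = 0.943396
NSP = 354997 * 0.014 * 0.943396
= 4688.6396


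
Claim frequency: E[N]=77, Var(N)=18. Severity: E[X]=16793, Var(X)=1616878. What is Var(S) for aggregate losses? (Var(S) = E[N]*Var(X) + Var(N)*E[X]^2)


Var(S) = E[N]*Var(X) + Var(N)*E[X]^2
= 77*1616878 + 18*16793^2
= 124499606 + 5076087282
= 5.2006e+09


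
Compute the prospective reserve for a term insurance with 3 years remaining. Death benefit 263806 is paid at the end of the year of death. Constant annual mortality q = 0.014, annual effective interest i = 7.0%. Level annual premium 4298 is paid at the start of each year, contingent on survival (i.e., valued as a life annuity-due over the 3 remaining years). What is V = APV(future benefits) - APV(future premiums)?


v = 1/(1+i) = 0.934579
APV(future benefits) per unit = sum_{k=0}^{2} k_p_x * q * v^(k+1) = 0.036251
APV(future benefits) = 263806 * 0.036251 = 9563.3584
Life annuity-due factor ä_{x:3} = sum_{k=0}^{2} k_p_x * v^k = 2.770649
APV(future premiums) = 4298 * 2.770649 = 11908.2493
V = 9563.3584 - 11908.2493
= -2344.8908


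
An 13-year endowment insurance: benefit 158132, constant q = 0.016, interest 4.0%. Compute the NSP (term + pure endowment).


Term component = 23178.955
Pure endowment = 13_p_x * v^13 * benefit = 0.810842 * 0.600574 * 158132 = 77005.6573
NSP = 100184.6124


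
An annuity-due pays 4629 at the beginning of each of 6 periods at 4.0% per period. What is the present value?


PV_due = PMT * (1-(1+i)^(-n))/i * (1+i)
PV_immediate = 24265.8515
PV_due = 24265.8515 * 1.04
= 25236.4856


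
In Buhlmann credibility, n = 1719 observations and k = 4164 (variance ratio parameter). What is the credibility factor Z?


Z = n / (n + k)
= 1719 / (1719 + 4164)
= 1719 / 5883
= 0.2922


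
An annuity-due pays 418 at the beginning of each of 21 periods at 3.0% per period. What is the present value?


PV_due = PMT * (1-(1+i)^(-n))/i * (1+i)
PV_immediate = 6443.4801
PV_due = 6443.4801 * 1.03
= 6636.7845


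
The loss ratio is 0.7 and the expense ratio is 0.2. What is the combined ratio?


Combined ratio = loss ratio + expense ratio
= 0.7 + 0.2
= 0.9


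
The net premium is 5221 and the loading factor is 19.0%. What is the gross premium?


Gross = net * (1 + loading)
= 5221 * (1 + 0.19)
= 5221 * 1.19
= 6212.99


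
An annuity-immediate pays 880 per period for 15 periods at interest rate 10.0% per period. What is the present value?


PV = PMT * (1 - (1+i)^(-n)) / i
= 880 * (1 - (1+0.1)^(-15)) / 0.1
= 880 * (1 - 0.239392) / 0.1
= 880 * 7.60608
= 6693.35


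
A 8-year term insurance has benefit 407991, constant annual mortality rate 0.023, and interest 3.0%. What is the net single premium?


NSP = benefit * sum_{k=0}^{n-1} k_p_x * q * v^(k+1)
With constant q=0.023, v=0.970874
Sum = 0.149575
NSP = 407991 * 0.149575
= 61025.1108


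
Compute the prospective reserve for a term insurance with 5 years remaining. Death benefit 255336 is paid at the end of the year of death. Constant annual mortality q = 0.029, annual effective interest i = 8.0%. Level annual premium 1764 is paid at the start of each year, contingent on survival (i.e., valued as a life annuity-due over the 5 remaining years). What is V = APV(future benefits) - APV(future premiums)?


v = 1/(1+i) = 0.925926
APV(future benefits) per unit = sum_{k=0}^{4} k_p_x * q * v^(k+1) = 0.109759
APV(future benefits) = 255336 * 0.109759 = 28025.3431
Life annuity-due factor ä_{x:5} = sum_{k=0}^{4} k_p_x * v^k = 4.087565
APV(future premiums) = 1764 * 4.087565 = 7210.4642
V = 28025.3431 - 7210.4642
= 20814.8789


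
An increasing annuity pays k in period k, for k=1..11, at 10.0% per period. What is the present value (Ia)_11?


(Ia)_n = sum_{k=1}^{n} k * v^k, v = 1/(1+i)
v = 0.909091
Sum computed term by term:
(Ia)_11 = 32.8913


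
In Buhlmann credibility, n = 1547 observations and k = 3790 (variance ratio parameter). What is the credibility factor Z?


Z = n / (n + k)
= 1547 / (1547 + 3790)
= 1547 / 5337
= 0.2899


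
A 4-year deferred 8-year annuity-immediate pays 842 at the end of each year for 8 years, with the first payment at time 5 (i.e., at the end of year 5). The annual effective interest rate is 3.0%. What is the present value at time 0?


PV at time 4 of the 8-year annuity-immediate:
a_n = 842 * (1-(1+0.03)^(-8))/0.03 = 5910.5808
Discount back 4 years to time 0:
PV = 5910.5808 * (1+0.03)^(-4)
= 5910.5808 * 0.888487
= 5251.4745


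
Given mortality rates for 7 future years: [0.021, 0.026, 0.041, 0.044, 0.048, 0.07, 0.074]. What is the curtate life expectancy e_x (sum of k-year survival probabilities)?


e_x = sum_{k=1}^{n} k_p_x
k_p_x values:
  1_p_x = 0.979
  2_p_x = 0.953546
  3_p_x = 0.914451
  4_p_x = 0.874215
  5_p_x = 0.832252
  6_p_x = 0.773995
  7_p_x = 0.716719
e_x = 6.0442


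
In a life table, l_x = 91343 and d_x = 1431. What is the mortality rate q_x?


q_x = d_x / l_x
= 1431 / 91343
= 0.0157


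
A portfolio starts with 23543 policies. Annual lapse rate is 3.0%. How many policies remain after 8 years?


remaining = initial * (1 - lapse)^years
= 23543 * (1 - 0.03)^8
= 23543 * 0.783743
= 18451.6699


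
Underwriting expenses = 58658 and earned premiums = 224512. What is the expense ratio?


Expense ratio = expenses / premiums
= 58658 / 224512
= 0.2613


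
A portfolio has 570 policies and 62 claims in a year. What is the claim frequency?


frequency = claims / policies
= 62 / 570
= 0.1088


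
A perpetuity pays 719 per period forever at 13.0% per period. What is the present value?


PV = PMT / i
= 719 / 0.13
= 5530.7692


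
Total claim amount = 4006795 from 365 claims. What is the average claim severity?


severity = total / number
= 4006795 / 365
= 10977.5205


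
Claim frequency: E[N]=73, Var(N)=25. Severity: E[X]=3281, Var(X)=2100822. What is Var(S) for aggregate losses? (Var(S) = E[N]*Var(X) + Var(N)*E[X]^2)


Var(S) = E[N]*Var(X) + Var(N)*E[X]^2
= 73*2100822 + 25*3281^2
= 153360006 + 269124025
= 4.2248e+08


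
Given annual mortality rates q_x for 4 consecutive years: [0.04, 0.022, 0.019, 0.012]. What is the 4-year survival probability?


p_k = 1 - q_k for each year
Survival = product of (1 - q_k)
= 0.96 * 0.978 * 0.981 * 0.988
= 0.91


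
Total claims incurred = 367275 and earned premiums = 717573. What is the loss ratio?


Loss ratio = claims / premiums
= 367275 / 717573
= 0.5118


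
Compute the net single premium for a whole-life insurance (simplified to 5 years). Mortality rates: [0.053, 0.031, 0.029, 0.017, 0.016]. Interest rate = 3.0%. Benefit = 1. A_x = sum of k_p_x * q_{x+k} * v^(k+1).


v = 0.970874
Year 0: k_p_x=1.0, q=0.053, term=0.051456
Year 1: k_p_x=0.947, q=0.031, term=0.027672
Year 2: k_p_x=0.917643, q=0.029, term=0.024353
Year 3: k_p_x=0.891031, q=0.017, term=0.013458
Year 4: k_p_x=0.875884, q=0.016, term=0.012089
A_x = 0.129


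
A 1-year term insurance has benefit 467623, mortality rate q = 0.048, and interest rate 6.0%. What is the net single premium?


NSP = benefit * q * v
v = 1/(1+i) = 0.943396
NSP = 467623 * 0.048 * 0.943396
= 21175.3811


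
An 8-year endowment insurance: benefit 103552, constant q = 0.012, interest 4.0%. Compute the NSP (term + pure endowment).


Term component = 8043.1125
Pure endowment = 8_p_x * v^8 * benefit = 0.907937 * 0.73069 * 103552 = 68698.5125
NSP = 76741.625


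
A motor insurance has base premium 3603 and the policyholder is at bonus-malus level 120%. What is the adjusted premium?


adjusted = base * BM_level / 100
= 3603 * 120 / 100
= 3603 * 1.2
= 4323.6


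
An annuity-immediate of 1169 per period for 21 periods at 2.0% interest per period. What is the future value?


FV = PMT * ((1+i)^n - 1) / i
= 1169 * ((1.02)^21 - 1) / 0.02
= 1169 * (1.515666 - 1) / 0.02
= 30140.6978


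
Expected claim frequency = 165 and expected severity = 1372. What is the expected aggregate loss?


E[S] = E[N] * E[X]
= 165 * 1372
= 226380


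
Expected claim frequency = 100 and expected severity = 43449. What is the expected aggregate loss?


E[S] = E[N] * E[X]
= 100 * 43449
= 4.3449e+06


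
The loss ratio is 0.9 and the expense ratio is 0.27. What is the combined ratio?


Combined ratio = loss ratio + expense ratio
= 0.9 + 0.27
= 1.17


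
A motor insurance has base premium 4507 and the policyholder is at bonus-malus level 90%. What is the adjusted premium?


adjusted = base * BM_level / 100
= 4507 * 90 / 100
= 4507 * 0.9
= 4056.3


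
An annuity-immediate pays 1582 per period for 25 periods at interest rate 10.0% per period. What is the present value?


PV = PMT * (1 - (1+i)^(-n)) / i
= 1582 * (1 - (1+0.1)^(-25)) / 0.1
= 1582 * (1 - 0.092296) / 0.1
= 1582 * 9.07704
= 14359.8773


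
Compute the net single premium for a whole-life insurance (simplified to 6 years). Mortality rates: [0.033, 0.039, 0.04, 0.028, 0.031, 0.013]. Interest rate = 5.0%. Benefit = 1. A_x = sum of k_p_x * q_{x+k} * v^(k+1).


v = 0.952381
Year 0: k_p_x=1.0, q=0.033, term=0.031429
Year 1: k_p_x=0.967, q=0.039, term=0.034207
Year 2: k_p_x=0.929287, q=0.04, term=0.03211
Year 3: k_p_x=0.892116, q=0.028, term=0.02055
Year 4: k_p_x=0.867136, q=0.031, term=0.021062
Year 5: k_p_x=0.840255, q=0.013, term=0.008151
A_x = 0.1475


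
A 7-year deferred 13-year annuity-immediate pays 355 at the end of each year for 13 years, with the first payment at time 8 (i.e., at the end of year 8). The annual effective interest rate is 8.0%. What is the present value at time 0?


PV at time 7 of the 13-year annuity-immediate:
a_n = 355 * (1-(1+0.08)^(-13))/0.08 = 2805.8405
Discount back 7 years to time 0:
PV = 2805.8405 * (1+0.08)^(-7)
= 2805.8405 * 0.58349
= 1637.181


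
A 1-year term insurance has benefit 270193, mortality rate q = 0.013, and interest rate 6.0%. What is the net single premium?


NSP = benefit * q * v
v = 1/(1+i) = 0.943396
NSP = 270193 * 0.013 * 0.943396
= 3313.6877


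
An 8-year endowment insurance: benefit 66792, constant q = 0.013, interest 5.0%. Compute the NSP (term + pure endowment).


Term component = 5381.1068
Pure endowment = 8_p_x * v^8 * benefit = 0.900611 * 0.676839 * 66792 = 40714.3285
NSP = 46095.4354


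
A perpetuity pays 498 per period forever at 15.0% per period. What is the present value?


PV = PMT / i
= 498 / 0.15
= 3320.0


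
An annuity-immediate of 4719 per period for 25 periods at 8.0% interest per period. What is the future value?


FV = PMT * ((1+i)^n - 1) / i
= 4719 * ((1.08)^25 - 1) / 0.08
= 4719 * (6.848475 - 1) / 0.08
= 344986.9306


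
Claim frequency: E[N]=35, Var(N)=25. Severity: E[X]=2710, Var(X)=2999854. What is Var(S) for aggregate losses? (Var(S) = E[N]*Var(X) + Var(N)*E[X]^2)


Var(S) = E[N]*Var(X) + Var(N)*E[X]^2
= 35*2999854 + 25*2710^2
= 104994890 + 183602500
= 2.8860e+08


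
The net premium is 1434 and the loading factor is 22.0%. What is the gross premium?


Gross = net * (1 + loading)
= 1434 * (1 + 0.22)
= 1434 * 1.22
= 1749.48


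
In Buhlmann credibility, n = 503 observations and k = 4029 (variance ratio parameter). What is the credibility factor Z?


Z = n / (n + k)
= 503 / (503 + 4029)
= 503 / 4532
= 0.111


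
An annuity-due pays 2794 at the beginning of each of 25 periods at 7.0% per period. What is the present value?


PV_due = PMT * (1-(1+i)^(-n))/i * (1+i)
PV_immediate = 32560.1114
PV_due = 32560.1114 * 1.07
= 34839.3192


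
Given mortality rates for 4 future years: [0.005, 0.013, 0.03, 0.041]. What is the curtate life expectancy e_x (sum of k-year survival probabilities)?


e_x = sum_{k=1}^{n} k_p_x
k_p_x values:
  1_p_x = 0.995
  2_p_x = 0.982065
  3_p_x = 0.952603
  4_p_x = 0.913546
e_x = 3.8432


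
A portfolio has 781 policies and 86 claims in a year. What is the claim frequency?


frequency = claims / policies
= 86 / 781
= 0.1101


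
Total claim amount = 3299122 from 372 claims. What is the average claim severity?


severity = total / number
= 3299122 / 372
= 8868.6075


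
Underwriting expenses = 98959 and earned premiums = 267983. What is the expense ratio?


Expense ratio = expenses / premiums
= 98959 / 267983
= 0.3693


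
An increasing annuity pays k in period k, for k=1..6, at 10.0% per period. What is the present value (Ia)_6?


(Ia)_n = sum_{k=1}^{n} k * v^k, v = 1/(1+i)
v = 0.909091
Sum computed term by term:
(Ia)_6 = 14.0394


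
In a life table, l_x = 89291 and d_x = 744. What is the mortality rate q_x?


q_x = d_x / l_x
= 744 / 89291
= 0.0083


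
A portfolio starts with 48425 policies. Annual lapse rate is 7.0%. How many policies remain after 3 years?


remaining = initial * (1 - lapse)^years
= 48425 * (1 - 0.07)^3
= 48425 * 0.804357
= 38950.9877


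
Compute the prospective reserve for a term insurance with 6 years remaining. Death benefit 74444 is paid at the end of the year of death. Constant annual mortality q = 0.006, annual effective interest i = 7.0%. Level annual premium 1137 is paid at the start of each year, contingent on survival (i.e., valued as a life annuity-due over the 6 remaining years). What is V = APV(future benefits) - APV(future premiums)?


v = 1/(1+i) = 0.934579
APV(future benefits) per unit = sum_{k=0}^{5} k_p_x * q * v^(k+1) = 0.028207
APV(future benefits) = 74444 * 0.028207 = 2099.8447
Life annuity-due factor ä_{x:6} = sum_{k=0}^{5} k_p_x * v^k = 5.030255
APV(future premiums) = 1137 * 5.030255 = 5719.3999
V = 2099.8447 - 5719.3999
= -3619.5552


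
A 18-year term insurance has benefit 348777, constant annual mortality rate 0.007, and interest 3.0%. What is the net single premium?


NSP = benefit * sum_{k=0}^{n-1} k_p_x * q * v^(k+1)
With constant q=0.007, v=0.970874
Sum = 0.09126
NSP = 348777 * 0.09126
= 31829.343


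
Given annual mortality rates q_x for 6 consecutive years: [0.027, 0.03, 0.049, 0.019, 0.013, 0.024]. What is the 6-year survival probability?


p_k = 1 - q_k for each year
Survival = product of (1 - q_k)
= 0.973 * 0.97 * 0.951 * 0.981 * 0.987 * 0.976
= 0.8482


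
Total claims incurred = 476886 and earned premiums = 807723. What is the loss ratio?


Loss ratio = claims / premiums
= 476886 / 807723
= 0.5904


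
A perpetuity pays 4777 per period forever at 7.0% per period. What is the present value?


PV = PMT / i
= 4777 / 0.07
= 68242.8571


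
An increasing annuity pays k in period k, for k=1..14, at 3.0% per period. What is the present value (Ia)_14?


(Ia)_n = sum_{k=1}^{n} k * v^k, v = 1/(1+i)
v = 0.970874
Sum computed term by term:
(Ia)_14 = 79.3102


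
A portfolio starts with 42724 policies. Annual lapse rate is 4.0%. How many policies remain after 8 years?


remaining = initial * (1 - lapse)^years
= 42724 * (1 - 0.04)^8
= 42724 * 0.72139
= 30820.6484


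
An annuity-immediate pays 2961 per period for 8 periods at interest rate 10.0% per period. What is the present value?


PV = PMT * (1 - (1+i)^(-n)) / i
= 2961 * (1 - (1+0.1)^(-8)) / 0.1
= 2961 * (1 - 0.466507) / 0.1
= 2961 * 5.334926
= 15796.7165


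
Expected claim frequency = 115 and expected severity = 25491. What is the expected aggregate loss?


E[S] = E[N] * E[X]
= 115 * 25491
= 2.9315e+06


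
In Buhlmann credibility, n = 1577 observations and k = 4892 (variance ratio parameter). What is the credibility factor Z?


Z = n / (n + k)
= 1577 / (1577 + 4892)
= 1577 / 6469
= 0.2438


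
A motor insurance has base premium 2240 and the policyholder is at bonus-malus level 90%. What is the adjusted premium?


adjusted = base * BM_level / 100
= 2240 * 90 / 100
= 2240 * 0.9
= 2016.0


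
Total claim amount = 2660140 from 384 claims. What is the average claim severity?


severity = total / number
= 2660140 / 384
= 6927.4479


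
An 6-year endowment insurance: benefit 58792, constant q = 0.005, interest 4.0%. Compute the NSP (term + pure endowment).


Term component = 1522.7161
Pure endowment = 6_p_x * v^6 * benefit = 0.970373 * 0.790315 * 58792 = 45087.5548
NSP = 46610.2709


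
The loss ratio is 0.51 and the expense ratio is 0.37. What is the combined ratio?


Combined ratio = loss ratio + expense ratio
= 0.51 + 0.37
= 0.88


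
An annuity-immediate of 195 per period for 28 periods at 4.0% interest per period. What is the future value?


FV = PMT * ((1+i)^n - 1) / i
= 195 * ((1.04)^28 - 1) / 0.04
= 195 * (2.998703 - 1) / 0.04
= 9743.6787


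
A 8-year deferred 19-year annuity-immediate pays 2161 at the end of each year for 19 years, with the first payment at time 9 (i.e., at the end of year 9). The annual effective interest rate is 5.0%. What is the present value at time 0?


PV at time 8 of the 19-year annuity-immediate:
a_n = 2161 * (1-(1+0.05)^(-19))/0.05 = 26116.3784
Discount back 8 years to time 0:
PV = 26116.3784 * (1+0.05)^(-8)
= 26116.3784 * 0.676839
= 17676.5929
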